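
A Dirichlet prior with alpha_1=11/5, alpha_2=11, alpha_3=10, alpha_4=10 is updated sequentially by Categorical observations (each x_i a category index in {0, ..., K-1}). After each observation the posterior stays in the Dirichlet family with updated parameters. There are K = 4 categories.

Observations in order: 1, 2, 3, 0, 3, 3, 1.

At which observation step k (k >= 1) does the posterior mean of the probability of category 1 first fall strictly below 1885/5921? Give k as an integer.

k = 5

obs 1: x=1 → posterior Dirichlet(11/5, 12, 10, 10)
obs 2: x=2 → posterior Dirichlet(11/5, 12, 11, 10)
obs 3: x=3 → posterior Dirichlet(11/5, 12, 11, 11)
obs 4: x=0 → posterior Dirichlet(16/5, 12, 11, 11)
obs 5: x=3 → posterior Dirichlet(16/5, 12, 11, 12)
obs 6: x=3 → posterior Dirichlet(16/5, 12, 11, 13)
obs 7: x=1 → posterior Dirichlet(16/5, 13, 11, 13)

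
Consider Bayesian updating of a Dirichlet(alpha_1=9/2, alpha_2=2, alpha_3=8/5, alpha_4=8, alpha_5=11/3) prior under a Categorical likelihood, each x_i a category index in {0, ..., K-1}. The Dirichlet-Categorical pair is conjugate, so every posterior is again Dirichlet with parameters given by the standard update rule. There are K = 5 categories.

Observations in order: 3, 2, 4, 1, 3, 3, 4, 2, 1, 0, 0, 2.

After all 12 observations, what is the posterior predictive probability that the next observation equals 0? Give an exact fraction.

195/953

obs 1: x=3 → posterior Dirichlet(9/2, 2, 8/5, 9, 11/3)
obs 2: x=2 → posterior Dirichlet(9/2, 2, 13/5, 9, 11/3)
obs 3: x=4 → posterior Dirichlet(9/2, 2, 13/5, 9, 14/3)
obs 4: x=1 → posterior Dirichlet(9/2, 3, 13/5, 9, 14/3)
obs 5: x=3 → posterior Dirichlet(9/2, 3, 13/5, 10, 14/3)
obs 6: x=3 → posterior Dirichlet(9/2, 3, 13/5, 11, 14/3)
obs 7: x=4 → posterior Dirichlet(9/2, 3, 13/5, 11, 17/3)
obs 8: x=2 → posterior Dirichlet(9/2, 3, 18/5, 11, 17/3)
obs 9: x=1 → posterior Dirichlet(9/2, 4, 18/5, 11, 17/3)
obs 10: x=0 → posterior Dirichlet(11/2, 4, 18/5, 11, 17/3)
obs 11: x=0 → posterior Dirichlet(13/2, 4, 18/5, 11, 17/3)
obs 12: x=2 → posterior Dirichlet(13/2, 4, 23/5, 11, 17/3)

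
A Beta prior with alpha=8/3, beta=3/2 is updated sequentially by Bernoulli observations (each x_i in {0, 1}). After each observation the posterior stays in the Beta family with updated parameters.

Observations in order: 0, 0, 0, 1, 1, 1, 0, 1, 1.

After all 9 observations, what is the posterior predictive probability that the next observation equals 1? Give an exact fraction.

46/79

obs 1: x=0 → posterior Beta(8/3, 5/2)
obs 2: x=0 → posterior Beta(8/3, 7/2)
obs 3: x=0 → posterior Beta(8/3, 9/2)
obs 4: x=1 → posterior Beta(11/3, 9/2)
obs 5: x=1 → posterior Beta(14/3, 9/2)
obs 6: x=1 → posterior Beta(17/3, 9/2)
obs 7: x=0 → posterior Beta(17/3, 11/2)
obs 8: x=1 → posterior Beta(20/3, 11/2)
obs 9: x=1 → posterior Beta(23/3, 11/2)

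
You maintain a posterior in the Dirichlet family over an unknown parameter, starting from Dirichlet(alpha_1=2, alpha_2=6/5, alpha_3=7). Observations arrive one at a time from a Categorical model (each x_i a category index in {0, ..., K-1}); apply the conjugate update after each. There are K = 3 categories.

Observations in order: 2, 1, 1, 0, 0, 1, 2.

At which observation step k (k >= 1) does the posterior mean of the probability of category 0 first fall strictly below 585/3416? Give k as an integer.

obs 1: x=2 → posterior Dirichlet(2, 6/5, 8)
obs 2: x=1 → posterior Dirichlet(2, 11/5, 8)
obs 3: x=1 → posterior Dirichlet(2, 16/5, 8)
obs 4: x=0 → posterior Dirichlet(3, 16/5, 8)
obs 5: x=0 → posterior Dirichlet(4, 16/5, 8)
obs 6: x=1 → posterior Dirichlet(4, 21/5, 8)
obs 7: x=2 → posterior Dirichlet(4, 21/5, 9)

k = 2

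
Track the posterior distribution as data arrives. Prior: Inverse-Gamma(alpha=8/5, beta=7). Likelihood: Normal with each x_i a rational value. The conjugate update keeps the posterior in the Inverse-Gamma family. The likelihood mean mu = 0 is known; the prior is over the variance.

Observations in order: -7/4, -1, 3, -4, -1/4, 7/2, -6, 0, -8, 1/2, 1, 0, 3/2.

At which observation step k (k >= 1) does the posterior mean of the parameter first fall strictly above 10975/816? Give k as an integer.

k = 9

obs 1: x=-7/4 → posterior Inverse-Gamma(21/10, 273/32)
obs 2: x=-1 → posterior Inverse-Gamma(13/5, 289/32)
obs 3: x=3 → posterior Inverse-Gamma(31/10, 433/32)
obs 4: x=-4 → posterior Inverse-Gamma(18/5, 689/32)
obs 5: x=-1/4 → posterior Inverse-Gamma(41/10, 345/16)
obs 6: x=7/2 → posterior Inverse-Gamma(23/5, 443/16)
obs 7: x=-6 → posterior Inverse-Gamma(51/10, 731/16)
obs 8: x=0 → posterior Inverse-Gamma(28/5, 731/16)
obs 9: x=-8 → posterior Inverse-Gamma(61/10, 1243/16)
obs 10: x=1/2 → posterior Inverse-Gamma(33/5, 1245/16)
obs 11: x=1 → posterior Inverse-Gamma(71/10, 1253/16)
obs 12: x=0 → posterior Inverse-Gamma(38/5, 1253/16)
obs 13: x=3/2 → posterior Inverse-Gamma(81/10, 1271/16)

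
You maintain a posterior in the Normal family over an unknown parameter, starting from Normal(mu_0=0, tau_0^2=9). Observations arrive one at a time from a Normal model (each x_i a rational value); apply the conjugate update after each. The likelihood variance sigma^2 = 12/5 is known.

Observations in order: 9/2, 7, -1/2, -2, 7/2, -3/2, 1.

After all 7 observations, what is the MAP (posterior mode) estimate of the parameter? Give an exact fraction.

180/109

obs 1: x=9/2 → posterior Normal(135/38, 36/19)
obs 2: x=7 → posterior Normal(345/68, 18/17)
obs 3: x=-1/2 → posterior Normal(165/49, 36/49)
obs 4: x=-2 → posterior Normal(135/64, 9/16)
obs 5: x=7/2 → posterior Normal(375/158, 36/79)
obs 6: x=-3/2 → posterior Normal(165/94, 18/47)
obs 7: x=1 → posterior Normal(180/109, 36/109)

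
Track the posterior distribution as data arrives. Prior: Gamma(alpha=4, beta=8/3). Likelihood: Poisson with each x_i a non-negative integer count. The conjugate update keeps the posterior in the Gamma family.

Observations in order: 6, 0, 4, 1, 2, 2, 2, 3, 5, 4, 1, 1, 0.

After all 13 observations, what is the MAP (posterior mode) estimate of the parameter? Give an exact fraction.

102/47

obs 1: x=6 → posterior Gamma(10, 11/3)
obs 2: x=0 → posterior Gamma(10, 14/3)
obs 3: x=4 → posterior Gamma(14, 17/3)
obs 4: x=1 → posterior Gamma(15, 20/3)
obs 5: x=2 → posterior Gamma(17, 23/3)
obs 6: x=2 → posterior Gamma(19, 26/3)
obs 7: x=2 → posterior Gamma(21, 29/3)
obs 8: x=3 → posterior Gamma(24, 32/3)
obs 9: x=5 → posterior Gamma(29, 35/3)
obs 10: x=4 → posterior Gamma(33, 38/3)
obs 11: x=1 → posterior Gamma(34, 41/3)
obs 12: x=1 → posterior Gamma(35, 44/3)
obs 13: x=0 → posterior Gamma(35, 47/3)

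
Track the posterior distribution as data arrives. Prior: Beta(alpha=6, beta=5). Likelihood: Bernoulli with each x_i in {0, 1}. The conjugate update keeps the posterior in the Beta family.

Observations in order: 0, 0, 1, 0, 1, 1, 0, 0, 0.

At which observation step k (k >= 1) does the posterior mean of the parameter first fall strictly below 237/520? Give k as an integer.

k = 9

obs 1: x=0 → posterior Beta(6, 6)
obs 2: x=0 → posterior Beta(6, 7)
obs 3: x=1 → posterior Beta(7, 7)
obs 4: x=0 → posterior Beta(7, 8)
obs 5: x=1 → posterior Beta(8, 8)
obs 6: x=1 → posterior Beta(9, 8)
obs 7: x=0 → posterior Beta(9, 9)
obs 8: x=0 → posterior Beta(9, 10)
obs 9: x=0 → posterior Beta(9, 11)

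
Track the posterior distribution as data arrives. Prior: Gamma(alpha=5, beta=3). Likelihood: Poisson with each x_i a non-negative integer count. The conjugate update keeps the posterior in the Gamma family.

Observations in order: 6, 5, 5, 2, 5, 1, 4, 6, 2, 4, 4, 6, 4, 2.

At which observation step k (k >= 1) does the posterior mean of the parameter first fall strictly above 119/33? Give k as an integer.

k = 12

obs 1: x=6 → posterior Gamma(11, 4)
obs 2: x=5 → posterior Gamma(16, 5)
obs 3: x=5 → posterior Gamma(21, 6)
obs 4: x=2 → posterior Gamma(23, 7)
obs 5: x=5 → posterior Gamma(28, 8)
obs 6: x=1 → posterior Gamma(29, 9)
obs 7: x=4 → posterior Gamma(33, 10)
obs 8: x=6 → posterior Gamma(39, 11)
obs 9: x=2 → posterior Gamma(41, 12)
obs 10: x=4 → posterior Gamma(45, 13)
obs 11: x=4 → posterior Gamma(49, 14)
obs 12: x=6 → posterior Gamma(55, 15)
obs 13: x=4 → posterior Gamma(59, 16)
obs 14: x=2 → posterior Gamma(61, 17)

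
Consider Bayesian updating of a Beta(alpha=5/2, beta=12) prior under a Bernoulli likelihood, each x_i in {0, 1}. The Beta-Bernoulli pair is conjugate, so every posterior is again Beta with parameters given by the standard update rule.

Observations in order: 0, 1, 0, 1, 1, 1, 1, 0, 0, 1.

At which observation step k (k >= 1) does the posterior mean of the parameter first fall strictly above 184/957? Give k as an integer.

obs 1: x=0 → posterior Beta(5/2, 13)
obs 2: x=1 → posterior Beta(7/2, 13)
obs 3: x=0 → posterior Beta(7/2, 14)
obs 4: x=1 → posterior Beta(9/2, 14)
obs 5: x=1 → posterior Beta(11/2, 14)
obs 6: x=1 → posterior Beta(13/2, 14)
obs 7: x=1 → posterior Beta(15/2, 14)
obs 8: x=0 → posterior Beta(15/2, 15)
obs 9: x=0 → posterior Beta(15/2, 16)
obs 10: x=1 → posterior Beta(17/2, 16)

k = 2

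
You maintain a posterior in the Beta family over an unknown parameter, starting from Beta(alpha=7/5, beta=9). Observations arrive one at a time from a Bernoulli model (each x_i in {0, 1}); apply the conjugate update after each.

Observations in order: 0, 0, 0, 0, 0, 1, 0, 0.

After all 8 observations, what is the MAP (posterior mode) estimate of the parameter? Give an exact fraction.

7/82

obs 1: x=0 → posterior Beta(7/5, 10)
obs 2: x=0 → posterior Beta(7/5, 11)
obs 3: x=0 → posterior Beta(7/5, 12)
obs 4: x=0 → posterior Beta(7/5, 13)
obs 5: x=0 → posterior Beta(7/5, 14)
obs 6: x=1 → posterior Beta(12/5, 14)
obs 7: x=0 → posterior Beta(12/5, 15)
obs 8: x=0 → posterior Beta(12/5, 16)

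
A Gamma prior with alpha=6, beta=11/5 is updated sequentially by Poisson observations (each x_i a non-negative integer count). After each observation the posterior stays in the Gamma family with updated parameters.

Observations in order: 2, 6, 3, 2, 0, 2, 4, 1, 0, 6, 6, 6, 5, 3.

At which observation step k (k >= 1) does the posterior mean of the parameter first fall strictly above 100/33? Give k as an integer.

obs 1: x=2 → posterior Gamma(8, 16/5)
obs 2: x=6 → posterior Gamma(14, 21/5)
obs 3: x=3 → posterior Gamma(17, 26/5)
obs 4: x=2 → posterior Gamma(19, 31/5)
obs 5: x=0 → posterior Gamma(19, 36/5)
obs 6: x=2 → posterior Gamma(21, 41/5)
obs 7: x=4 → posterior Gamma(25, 46/5)
obs 8: x=1 → posterior Gamma(26, 51/5)
obs 9: x=0 → posterior Gamma(26, 56/5)
obs 10: x=6 → posterior Gamma(32, 61/5)
obs 11: x=6 → posterior Gamma(38, 66/5)
obs 12: x=6 → posterior Gamma(44, 71/5)
obs 13: x=5 → posterior Gamma(49, 76/5)
obs 14: x=3 → posterior Gamma(52, 81/5)

k = 2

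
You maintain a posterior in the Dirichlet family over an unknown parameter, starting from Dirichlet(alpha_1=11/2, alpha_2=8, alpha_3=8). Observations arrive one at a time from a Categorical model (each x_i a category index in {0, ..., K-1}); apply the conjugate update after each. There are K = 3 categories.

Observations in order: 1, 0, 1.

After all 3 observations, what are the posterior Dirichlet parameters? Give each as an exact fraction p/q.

obs 1: x=1 → posterior Dirichlet(11/2, 9, 8)
obs 2: x=0 → posterior Dirichlet(13/2, 9, 8)
obs 3: x=1 → posterior Dirichlet(13/2, 10, 8)

alpha_1=13/2, alpha_2=10, alpha_3=8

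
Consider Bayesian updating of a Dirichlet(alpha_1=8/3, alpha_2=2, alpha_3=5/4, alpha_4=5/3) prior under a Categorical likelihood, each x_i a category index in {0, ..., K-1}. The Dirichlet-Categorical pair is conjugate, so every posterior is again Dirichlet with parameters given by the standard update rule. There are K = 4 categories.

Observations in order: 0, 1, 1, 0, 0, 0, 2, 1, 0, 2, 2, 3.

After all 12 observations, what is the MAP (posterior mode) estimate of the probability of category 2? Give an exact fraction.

39/187

obs 1: x=0 → posterior Dirichlet(11/3, 2, 5/4, 5/3)
obs 2: x=1 → posterior Dirichlet(11/3, 3, 5/4, 5/3)
obs 3: x=1 → posterior Dirichlet(11/3, 4, 5/4, 5/3)
obs 4: x=0 → posterior Dirichlet(14/3, 4, 5/4, 5/3)
obs 5: x=0 → posterior Dirichlet(17/3, 4, 5/4, 5/3)
obs 6: x=0 → posterior Dirichlet(20/3, 4, 5/4, 5/3)
obs 7: x=2 → posterior Dirichlet(20/3, 4, 9/4, 5/3)
obs 8: x=1 → posterior Dirichlet(20/3, 5, 9/4, 5/3)
obs 9: x=0 → posterior Dirichlet(23/3, 5, 9/4, 5/3)
obs 10: x=2 → posterior Dirichlet(23/3, 5, 13/4, 5/3)
obs 11: x=2 → posterior Dirichlet(23/3, 5, 17/4, 5/3)
obs 12: x=3 → posterior Dirichlet(23/3, 5, 17/4, 8/3)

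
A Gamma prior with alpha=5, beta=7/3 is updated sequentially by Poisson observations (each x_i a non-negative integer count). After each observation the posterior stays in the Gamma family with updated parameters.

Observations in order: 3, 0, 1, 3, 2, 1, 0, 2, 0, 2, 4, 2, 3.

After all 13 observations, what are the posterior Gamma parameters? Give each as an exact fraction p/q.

alpha=28, beta=46/3

obs 1: x=3 → posterior Gamma(8, 10/3)
obs 2: x=0 → posterior Gamma(8, 13/3)
obs 3: x=1 → posterior Gamma(9, 16/3)
obs 4: x=3 → posterior Gamma(12, 19/3)
obs 5: x=2 → posterior Gamma(14, 22/3)
obs 6: x=1 → posterior Gamma(15, 25/3)
obs 7: x=0 → posterior Gamma(15, 28/3)
obs 8: x=2 → posterior Gamma(17, 31/3)
obs 9: x=0 → posterior Gamma(17, 34/3)
obs 10: x=2 → posterior Gamma(19, 37/3)
obs 11: x=4 → posterior Gamma(23, 40/3)
obs 12: x=2 → posterior Gamma(25, 43/3)
obs 13: x=3 → posterior Gamma(28, 46/3)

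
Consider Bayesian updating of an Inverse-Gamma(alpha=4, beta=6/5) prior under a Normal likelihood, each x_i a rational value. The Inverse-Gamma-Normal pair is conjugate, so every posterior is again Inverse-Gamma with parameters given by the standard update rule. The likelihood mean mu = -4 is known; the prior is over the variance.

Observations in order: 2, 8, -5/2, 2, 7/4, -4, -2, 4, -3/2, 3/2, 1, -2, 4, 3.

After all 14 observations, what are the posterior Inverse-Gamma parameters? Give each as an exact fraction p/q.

obs 1: x=2 → posterior Inverse-Gamma(9/2, 96/5)
obs 2: x=8 → posterior Inverse-Gamma(5, 456/5)
obs 3: x=-5/2 → posterior Inverse-Gamma(11/2, 3693/40)
obs 4: x=2 → posterior Inverse-Gamma(6, 4413/40)
obs 5: x=7/4 → posterior Inverse-Gamma(13/2, 20297/160)
obs 6: x=-4 → posterior Inverse-Gamma(7, 20297/160)
obs 7: x=-2 → posterior Inverse-Gamma(15/2, 20617/160)
obs 8: x=4 → posterior Inverse-Gamma(8, 25737/160)
obs 9: x=-3/2 → posterior Inverse-Gamma(17/2, 26237/160)
obs 10: x=3/2 → posterior Inverse-Gamma(9, 28657/160)
obs 11: x=1 → posterior Inverse-Gamma(19/2, 30657/160)
obs 12: x=-2 → posterior Inverse-Gamma(10, 30977/160)
obs 13: x=4 → posterior Inverse-Gamma(21/2, 36097/160)
obs 14: x=3 → posterior Inverse-Gamma(11, 40017/160)

alpha=11, beta=40017/160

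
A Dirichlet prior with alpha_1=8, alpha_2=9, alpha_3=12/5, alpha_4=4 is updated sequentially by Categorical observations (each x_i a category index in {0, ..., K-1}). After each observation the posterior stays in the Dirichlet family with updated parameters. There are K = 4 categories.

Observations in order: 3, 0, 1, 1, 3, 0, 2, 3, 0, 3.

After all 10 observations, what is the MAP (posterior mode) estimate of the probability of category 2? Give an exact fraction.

4/49

obs 1: x=3 → posterior Dirichlet(8, 9, 12/5, 5)
obs 2: x=0 → posterior Dirichlet(9, 9, 12/5, 5)
obs 3: x=1 → posterior Dirichlet(9, 10, 12/5, 5)
obs 4: x=1 → posterior Dirichlet(9, 11, 12/5, 5)
obs 5: x=3 → posterior Dirichlet(9, 11, 12/5, 6)
obs 6: x=0 → posterior Dirichlet(10, 11, 12/5, 6)
obs 7: x=2 → posterior Dirichlet(10, 11, 17/5, 6)
obs 8: x=3 → posterior Dirichlet(10, 11, 17/5, 7)
obs 9: x=0 → posterior Dirichlet(11, 11, 17/5, 7)
obs 10: x=3 → posterior Dirichlet(11, 11, 17/5, 8)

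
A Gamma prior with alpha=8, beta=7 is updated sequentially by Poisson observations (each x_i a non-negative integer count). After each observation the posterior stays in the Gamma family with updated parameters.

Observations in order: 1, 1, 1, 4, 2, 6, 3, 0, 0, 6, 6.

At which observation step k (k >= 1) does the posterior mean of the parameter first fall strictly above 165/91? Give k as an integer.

k = 7

obs 1: x=1 → posterior Gamma(9, 8)
obs 2: x=1 → posterior Gamma(10, 9)
obs 3: x=1 → posterior Gamma(11, 10)
obs 4: x=4 → posterior Gamma(15, 11)
obs 5: x=2 → posterior Gamma(17, 12)
obs 6: x=6 → posterior Gamma(23, 13)
obs 7: x=3 → posterior Gamma(26, 14)
obs 8: x=0 → posterior Gamma(26, 15)
obs 9: x=0 → posterior Gamma(26, 16)
obs 10: x=6 → posterior Gamma(32, 17)
obs 11: x=6 → posterior Gamma(38, 18)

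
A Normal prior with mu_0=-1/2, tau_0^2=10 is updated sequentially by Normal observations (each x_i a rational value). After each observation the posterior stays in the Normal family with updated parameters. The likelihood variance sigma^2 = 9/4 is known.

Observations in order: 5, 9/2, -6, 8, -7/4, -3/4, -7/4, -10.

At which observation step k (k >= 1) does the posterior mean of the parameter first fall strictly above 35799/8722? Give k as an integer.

k = 2

obs 1: x=5 → posterior Normal(391/98, 90/49)
obs 2: x=9/2 → posterior Normal(751/178, 90/89)
obs 3: x=-6 → posterior Normal(271/258, 30/43)
obs 4: x=8 → posterior Normal(911/338, 90/169)
obs 5: x=-7/4 → posterior Normal(771/418, 90/209)
obs 6: x=-3/4 → posterior Normal(237/166, 30/83)
obs 7: x=-7/4 → posterior Normal(571/578, 90/289)
obs 8: x=-10 → posterior Normal(-229/658, 90/329)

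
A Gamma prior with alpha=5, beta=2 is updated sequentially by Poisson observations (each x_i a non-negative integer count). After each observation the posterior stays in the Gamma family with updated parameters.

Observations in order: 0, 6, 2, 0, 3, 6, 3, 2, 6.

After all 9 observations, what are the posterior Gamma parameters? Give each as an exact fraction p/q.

obs 1: x=0 → posterior Gamma(5, 3)
obs 2: x=6 → posterior Gamma(11, 4)
obs 3: x=2 → posterior Gamma(13, 5)
obs 4: x=0 → posterior Gamma(13, 6)
obs 5: x=3 → posterior Gamma(16, 7)
obs 6: x=6 → posterior Gamma(22, 8)
obs 7: x=3 → posterior Gamma(25, 9)
obs 8: x=2 → posterior Gamma(27, 10)
obs 9: x=6 → posterior Gamma(33, 11)

alpha=33, beta=11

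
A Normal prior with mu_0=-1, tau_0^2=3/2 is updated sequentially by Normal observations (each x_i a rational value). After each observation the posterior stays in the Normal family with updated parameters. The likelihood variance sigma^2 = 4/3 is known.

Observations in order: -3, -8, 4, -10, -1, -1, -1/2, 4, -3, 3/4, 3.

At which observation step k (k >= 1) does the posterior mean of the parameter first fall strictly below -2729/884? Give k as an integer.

k = 2

obs 1: x=-3 → posterior Normal(-35/17, 12/17)
obs 2: x=-8 → posterior Normal(-107/26, 6/13)
obs 3: x=4 → posterior Normal(-71/35, 12/35)
obs 4: x=-10 → posterior Normal(-161/44, 3/11)
obs 5: x=-1 → posterior Normal(-170/53, 12/53)
obs 6: x=-1 → posterior Normal(-179/62, 6/31)
obs 7: x=-1/2 → posterior Normal(-367/142, 12/71)
obs 8: x=4 → posterior Normal(-59/32, 3/20)
obs 9: x=-3 → posterior Normal(-349/178, 12/89)
obs 10: x=3/4 → posterior Normal(-671/392, 6/49)
obs 11: x=3 → posterior Normal(-563/428, 12/107)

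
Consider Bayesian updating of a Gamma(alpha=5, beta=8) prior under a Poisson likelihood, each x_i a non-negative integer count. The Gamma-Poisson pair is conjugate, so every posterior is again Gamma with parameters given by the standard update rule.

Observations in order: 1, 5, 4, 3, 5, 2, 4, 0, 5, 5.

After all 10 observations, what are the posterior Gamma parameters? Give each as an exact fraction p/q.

obs 1: x=1 → posterior Gamma(6, 9)
obs 2: x=5 → posterior Gamma(11, 10)
obs 3: x=4 → posterior Gamma(15, 11)
obs 4: x=3 → posterior Gamma(18, 12)
obs 5: x=5 → posterior Gamma(23, 13)
obs 6: x=2 → posterior Gamma(25, 14)
obs 7: x=4 → posterior Gamma(29, 15)
obs 8: x=0 → posterior Gamma(29, 16)
obs 9: x=5 → posterior Gamma(34, 17)
obs 10: x=5 → posterior Gamma(39, 18)

alpha=39, beta=18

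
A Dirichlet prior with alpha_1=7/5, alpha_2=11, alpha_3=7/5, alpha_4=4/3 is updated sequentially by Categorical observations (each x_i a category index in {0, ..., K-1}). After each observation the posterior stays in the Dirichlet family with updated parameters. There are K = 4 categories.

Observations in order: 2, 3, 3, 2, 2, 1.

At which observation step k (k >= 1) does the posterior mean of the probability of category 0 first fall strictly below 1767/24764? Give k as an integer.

k = 5

obs 1: x=2 → posterior Dirichlet(7/5, 11, 12/5, 4/3)
obs 2: x=3 → posterior Dirichlet(7/5, 11, 12/5, 7/3)
obs 3: x=3 → posterior Dirichlet(7/5, 11, 12/5, 10/3)
obs 4: x=2 → posterior Dirichlet(7/5, 11, 17/5, 10/3)
obs 5: x=2 → posterior Dirichlet(7/5, 11, 22/5, 10/3)
obs 6: x=1 → posterior Dirichlet(7/5, 12, 22/5, 10/3)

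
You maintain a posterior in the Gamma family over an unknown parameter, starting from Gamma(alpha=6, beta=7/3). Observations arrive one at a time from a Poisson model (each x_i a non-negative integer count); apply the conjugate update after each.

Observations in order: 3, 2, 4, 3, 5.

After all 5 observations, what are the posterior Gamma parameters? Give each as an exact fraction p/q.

alpha=23, beta=22/3

obs 1: x=3 → posterior Gamma(9, 10/3)
obs 2: x=2 → posterior Gamma(11, 13/3)
obs 3: x=4 → posterior Gamma(15, 16/3)
obs 4: x=3 → posterior Gamma(18, 19/3)
obs 5: x=5 → posterior Gamma(23, 22/3)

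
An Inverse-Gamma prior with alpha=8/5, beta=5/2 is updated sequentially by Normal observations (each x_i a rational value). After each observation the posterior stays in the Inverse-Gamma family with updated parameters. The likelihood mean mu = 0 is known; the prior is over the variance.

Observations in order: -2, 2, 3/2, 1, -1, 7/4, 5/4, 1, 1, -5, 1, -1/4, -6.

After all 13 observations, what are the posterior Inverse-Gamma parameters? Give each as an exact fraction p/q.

alpha=81/10, beta=1375/32

obs 1: x=-2 → posterior Inverse-Gamma(21/10, 9/2)
obs 2: x=2 → posterior Inverse-Gamma(13/5, 13/2)
obs 3: x=3/2 → posterior Inverse-Gamma(31/10, 61/8)
obs 4: x=1 → posterior Inverse-Gamma(18/5, 65/8)
obs 5: x=-1 → posterior Inverse-Gamma(41/10, 69/8)
obs 6: x=7/4 → posterior Inverse-Gamma(23/5, 325/32)
obs 7: x=5/4 → posterior Inverse-Gamma(51/10, 175/16)
obs 8: x=1 → posterior Inverse-Gamma(28/5, 183/16)
obs 9: x=1 → posterior Inverse-Gamma(61/10, 191/16)
obs 10: x=-5 → posterior Inverse-Gamma(33/5, 391/16)
obs 11: x=1 → posterior Inverse-Gamma(71/10, 399/16)
obs 12: x=-1/4 → posterior Inverse-Gamma(38/5, 799/32)
obs 13: x=-6 → posterior Inverse-Gamma(81/10, 1375/32)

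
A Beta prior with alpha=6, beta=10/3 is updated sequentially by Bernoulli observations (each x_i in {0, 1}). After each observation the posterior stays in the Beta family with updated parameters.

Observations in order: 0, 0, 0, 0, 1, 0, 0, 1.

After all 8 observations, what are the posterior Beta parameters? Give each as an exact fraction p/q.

obs 1: x=0 → posterior Beta(6, 13/3)
obs 2: x=0 → posterior Beta(6, 16/3)
obs 3: x=0 → posterior Beta(6, 19/3)
obs 4: x=0 → posterior Beta(6, 22/3)
obs 5: x=1 → posterior Beta(7, 22/3)
obs 6: x=0 → posterior Beta(7, 25/3)
obs 7: x=0 → posterior Beta(7, 28/3)
obs 8: x=1 → posterior Beta(8, 28/3)

alpha=8, beta=28/3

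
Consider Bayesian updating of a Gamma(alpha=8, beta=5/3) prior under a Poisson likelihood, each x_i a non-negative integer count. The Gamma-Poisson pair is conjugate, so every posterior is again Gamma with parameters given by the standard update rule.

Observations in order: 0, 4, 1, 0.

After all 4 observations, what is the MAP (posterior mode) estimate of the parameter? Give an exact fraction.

36/17

obs 1: x=0 → posterior Gamma(8, 8/3)
obs 2: x=4 → posterior Gamma(12, 11/3)
obs 3: x=1 → posterior Gamma(13, 14/3)
obs 4: x=0 → posterior Gamma(13, 17/3)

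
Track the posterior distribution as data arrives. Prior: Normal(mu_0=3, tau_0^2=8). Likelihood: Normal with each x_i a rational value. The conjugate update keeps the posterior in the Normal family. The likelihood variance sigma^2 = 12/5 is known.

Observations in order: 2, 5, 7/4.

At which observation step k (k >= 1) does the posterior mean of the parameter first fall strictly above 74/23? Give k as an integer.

obs 1: x=2 → posterior Normal(29/13, 24/13)
obs 2: x=5 → posterior Normal(79/23, 24/23)
obs 3: x=7/4 → posterior Normal(193/66, 8/11)

k = 2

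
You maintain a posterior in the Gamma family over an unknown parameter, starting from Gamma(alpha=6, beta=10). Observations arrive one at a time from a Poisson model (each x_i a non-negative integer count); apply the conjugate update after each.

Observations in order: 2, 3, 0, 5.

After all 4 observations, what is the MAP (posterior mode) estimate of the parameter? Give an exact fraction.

obs 1: x=2 → posterior Gamma(8, 11)
obs 2: x=3 → posterior Gamma(11, 12)
obs 3: x=0 → posterior Gamma(11, 13)
obs 4: x=5 → posterior Gamma(16, 14)

15/14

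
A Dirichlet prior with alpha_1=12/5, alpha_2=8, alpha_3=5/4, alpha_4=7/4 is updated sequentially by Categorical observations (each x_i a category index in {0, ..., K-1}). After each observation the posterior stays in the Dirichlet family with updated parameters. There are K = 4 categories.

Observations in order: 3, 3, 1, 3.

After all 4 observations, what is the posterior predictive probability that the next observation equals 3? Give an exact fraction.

95/348

obs 1: x=3 → posterior Dirichlet(12/5, 8, 5/4, 11/4)
obs 2: x=3 → posterior Dirichlet(12/5, 8, 5/4, 15/4)
obs 3: x=1 → posterior Dirichlet(12/5, 9, 5/4, 15/4)
obs 4: x=3 → posterior Dirichlet(12/5, 9, 5/4, 19/4)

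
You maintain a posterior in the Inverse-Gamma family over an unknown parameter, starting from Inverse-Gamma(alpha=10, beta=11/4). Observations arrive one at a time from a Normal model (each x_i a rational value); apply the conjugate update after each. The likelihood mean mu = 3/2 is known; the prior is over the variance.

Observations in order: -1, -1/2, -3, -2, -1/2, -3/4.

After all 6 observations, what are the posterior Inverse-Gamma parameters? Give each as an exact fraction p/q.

obs 1: x=-1 → posterior Inverse-Gamma(21/2, 47/8)
obs 2: x=-1/2 → posterior Inverse-Gamma(11, 63/8)
obs 3: x=-3 → posterior Inverse-Gamma(23/2, 18)
obs 4: x=-2 → posterior Inverse-Gamma(12, 193/8)
obs 5: x=-1/2 → posterior Inverse-Gamma(25/2, 209/8)
obs 6: x=-3/4 → posterior Inverse-Gamma(13, 917/32)

alpha=13, beta=917/32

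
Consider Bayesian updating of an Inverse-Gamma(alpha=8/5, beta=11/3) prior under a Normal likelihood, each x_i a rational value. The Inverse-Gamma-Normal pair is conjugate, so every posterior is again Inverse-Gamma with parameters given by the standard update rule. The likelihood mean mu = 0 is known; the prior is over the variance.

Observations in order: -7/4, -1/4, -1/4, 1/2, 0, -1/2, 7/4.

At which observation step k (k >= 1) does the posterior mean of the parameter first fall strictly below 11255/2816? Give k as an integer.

k = 2

obs 1: x=-7/4 → posterior Inverse-Gamma(21/10, 499/96)
obs 2: x=-1/4 → posterior Inverse-Gamma(13/5, 251/48)
obs 3: x=-1/4 → posterior Inverse-Gamma(31/10, 505/96)
obs 4: x=1/2 → posterior Inverse-Gamma(18/5, 517/96)
obs 5: x=0 → posterior Inverse-Gamma(41/10, 517/96)
obs 6: x=-1/2 → posterior Inverse-Gamma(23/5, 529/96)
obs 7: x=7/4 → posterior Inverse-Gamma(51/10, 169/24)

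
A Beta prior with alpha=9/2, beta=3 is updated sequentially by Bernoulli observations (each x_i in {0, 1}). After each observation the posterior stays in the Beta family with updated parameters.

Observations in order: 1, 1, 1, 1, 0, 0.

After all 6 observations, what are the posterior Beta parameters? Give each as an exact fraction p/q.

alpha=17/2, beta=5

obs 1: x=1 → posterior Beta(11/2, 3)
obs 2: x=1 → posterior Beta(13/2, 3)
obs 3: x=1 → posterior Beta(15/2, 3)
obs 4: x=1 → posterior Beta(17/2, 3)
obs 5: x=0 → posterior Beta(17/2, 4)
obs 6: x=0 → posterior Beta(17/2, 5)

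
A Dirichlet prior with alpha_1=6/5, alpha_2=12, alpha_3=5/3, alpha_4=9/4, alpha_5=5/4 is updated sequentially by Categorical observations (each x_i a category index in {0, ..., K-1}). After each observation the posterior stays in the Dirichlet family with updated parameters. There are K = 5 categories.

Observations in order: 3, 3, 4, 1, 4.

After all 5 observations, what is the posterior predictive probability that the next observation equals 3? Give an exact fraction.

255/1402

obs 1: x=3 → posterior Dirichlet(6/5, 12, 5/3, 13/4, 5/4)
obs 2: x=3 → posterior Dirichlet(6/5, 12, 5/3, 17/4, 5/4)
obs 3: x=4 → posterior Dirichlet(6/5, 12, 5/3, 17/4, 9/4)
obs 4: x=1 → posterior Dirichlet(6/5, 13, 5/3, 17/4, 9/4)
obs 5: x=4 → posterior Dirichlet(6/5, 13, 5/3, 17/4, 13/4)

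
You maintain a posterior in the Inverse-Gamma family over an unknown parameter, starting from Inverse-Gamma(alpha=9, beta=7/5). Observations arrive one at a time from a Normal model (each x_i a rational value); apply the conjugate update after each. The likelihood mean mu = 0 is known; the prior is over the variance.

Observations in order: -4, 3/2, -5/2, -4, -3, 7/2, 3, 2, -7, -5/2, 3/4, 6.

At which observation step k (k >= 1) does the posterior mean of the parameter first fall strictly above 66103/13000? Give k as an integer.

obs 1: x=-4 → posterior Inverse-Gamma(19/2, 47/5)
obs 2: x=3/2 → posterior Inverse-Gamma(10, 421/40)
obs 3: x=-5/2 → posterior Inverse-Gamma(21/2, 273/20)
obs 4: x=-4 → posterior Inverse-Gamma(11, 433/20)
obs 5: x=-3 → posterior Inverse-Gamma(23/2, 523/20)
obs 6: x=7/2 → posterior Inverse-Gamma(12, 1291/40)
obs 7: x=3 → posterior Inverse-Gamma(25/2, 1471/40)
obs 8: x=2 → posterior Inverse-Gamma(13, 1551/40)
obs 9: x=-7 → posterior Inverse-Gamma(27/2, 2531/40)
obs 10: x=-5/2 → posterior Inverse-Gamma(14, 332/5)
obs 11: x=3/4 → posterior Inverse-Gamma(29/2, 10669/160)
obs 12: x=6 → posterior Inverse-Gamma(15, 13549/160)

k = 10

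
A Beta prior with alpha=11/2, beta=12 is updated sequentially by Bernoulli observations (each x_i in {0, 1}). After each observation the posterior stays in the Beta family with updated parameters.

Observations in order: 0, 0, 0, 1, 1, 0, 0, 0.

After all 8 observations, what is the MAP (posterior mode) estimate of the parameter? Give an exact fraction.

obs 1: x=0 → posterior Beta(11/2, 13)
obs 2: x=0 → posterior Beta(11/2, 14)
obs 3: x=0 → posterior Beta(11/2, 15)
obs 4: x=1 → posterior Beta(13/2, 15)
obs 5: x=1 → posterior Beta(15/2, 15)
obs 6: x=0 → posterior Beta(15/2, 16)
obs 7: x=0 → posterior Beta(15/2, 17)
obs 8: x=0 → posterior Beta(15/2, 18)

13/47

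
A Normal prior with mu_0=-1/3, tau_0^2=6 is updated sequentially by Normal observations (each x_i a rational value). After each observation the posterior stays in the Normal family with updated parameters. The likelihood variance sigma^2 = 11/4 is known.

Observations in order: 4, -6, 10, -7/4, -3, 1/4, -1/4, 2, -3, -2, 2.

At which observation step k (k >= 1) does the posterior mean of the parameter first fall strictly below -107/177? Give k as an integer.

obs 1: x=4 → posterior Normal(277/105, 66/35)
obs 2: x=-6 → posterior Normal(-155/177, 66/59)
obs 3: x=10 → posterior Normal(565/249, 66/83)
obs 4: x=-7/4 → posterior Normal(439/321, 66/107)
obs 5: x=-3 → posterior Normal(223/393, 66/131)
obs 6: x=1/4 → posterior Normal(241/465, 66/155)
obs 7: x=-1/4 → posterior Normal(223/537, 66/179)
obs 8: x=2 → posterior Normal(367/609, 66/203)
obs 9: x=-3 → posterior Normal(151/681, 66/227)
obs 10: x=-2 → posterior Normal(7/753, 66/251)
obs 11: x=2 → posterior Normal(151/825, 6/25)

k = 2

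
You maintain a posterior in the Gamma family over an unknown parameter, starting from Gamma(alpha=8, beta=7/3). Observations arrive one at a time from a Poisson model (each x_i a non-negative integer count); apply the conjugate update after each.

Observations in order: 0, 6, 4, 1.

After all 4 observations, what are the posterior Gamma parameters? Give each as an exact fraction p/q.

obs 1: x=0 → posterior Gamma(8, 10/3)
obs 2: x=6 → posterior Gamma(14, 13/3)
obs 3: x=4 → posterior Gamma(18, 16/3)
obs 4: x=1 → posterior Gamma(19, 19/3)

alpha=19, beta=19/3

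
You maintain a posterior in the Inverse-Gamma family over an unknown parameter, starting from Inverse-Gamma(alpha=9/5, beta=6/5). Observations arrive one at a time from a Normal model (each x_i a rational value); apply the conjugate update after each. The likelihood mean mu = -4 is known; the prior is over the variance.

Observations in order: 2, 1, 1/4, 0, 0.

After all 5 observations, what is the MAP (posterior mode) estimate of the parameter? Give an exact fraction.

obs 1: x=2 → posterior Inverse-Gamma(23/10, 96/5)
obs 2: x=1 → posterior Inverse-Gamma(14/5, 317/10)
obs 3: x=1/4 → posterior Inverse-Gamma(33/10, 6517/160)
obs 4: x=0 → posterior Inverse-Gamma(19/5, 7797/160)
obs 5: x=0 → posterior Inverse-Gamma(43/10, 9077/160)

9077/848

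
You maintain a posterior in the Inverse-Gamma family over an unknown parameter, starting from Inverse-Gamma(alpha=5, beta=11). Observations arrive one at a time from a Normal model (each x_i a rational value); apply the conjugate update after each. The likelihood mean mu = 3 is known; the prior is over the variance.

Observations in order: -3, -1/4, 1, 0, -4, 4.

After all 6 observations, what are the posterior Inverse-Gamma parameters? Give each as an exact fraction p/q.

obs 1: x=-3 → posterior Inverse-Gamma(11/2, 29)
obs 2: x=-1/4 → posterior Inverse-Gamma(6, 1097/32)
obs 3: x=1 → posterior Inverse-Gamma(13/2, 1161/32)
obs 4: x=0 → posterior Inverse-Gamma(7, 1305/32)
obs 5: x=-4 → posterior Inverse-Gamma(15/2, 2089/32)
obs 6: x=4 → posterior Inverse-Gamma(8, 2105/32)

alpha=8, beta=2105/32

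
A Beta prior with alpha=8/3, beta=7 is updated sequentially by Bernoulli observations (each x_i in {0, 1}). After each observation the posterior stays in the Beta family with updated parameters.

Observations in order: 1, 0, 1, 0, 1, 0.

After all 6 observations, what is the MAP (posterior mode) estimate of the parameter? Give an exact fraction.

obs 1: x=1 → posterior Beta(11/3, 7)
obs 2: x=0 → posterior Beta(11/3, 8)
obs 3: x=1 → posterior Beta(14/3, 8)
obs 4: x=0 → posterior Beta(14/3, 9)
obs 5: x=1 → posterior Beta(17/3, 9)
obs 6: x=0 → posterior Beta(17/3, 10)

14/41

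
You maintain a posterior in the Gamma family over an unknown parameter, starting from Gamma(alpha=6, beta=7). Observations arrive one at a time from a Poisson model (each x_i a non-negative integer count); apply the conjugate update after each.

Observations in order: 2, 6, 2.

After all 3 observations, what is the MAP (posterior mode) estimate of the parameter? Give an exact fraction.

obs 1: x=2 → posterior Gamma(8, 8)
obs 2: x=6 → posterior Gamma(14, 9)
obs 3: x=2 → posterior Gamma(16, 10)

3/2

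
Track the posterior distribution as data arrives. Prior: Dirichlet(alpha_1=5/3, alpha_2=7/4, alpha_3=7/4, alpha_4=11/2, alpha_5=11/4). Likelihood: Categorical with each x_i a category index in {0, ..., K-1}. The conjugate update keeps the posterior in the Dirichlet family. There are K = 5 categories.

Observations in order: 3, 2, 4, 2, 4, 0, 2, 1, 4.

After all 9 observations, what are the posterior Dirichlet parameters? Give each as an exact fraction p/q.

alpha_1=8/3, alpha_2=11/4, alpha_3=19/4, alpha_4=13/2, alpha_5=23/4

obs 1: x=3 → posterior Dirichlet(5/3, 7/4, 7/4, 13/2, 11/4)
obs 2: x=2 → posterior Dirichlet(5/3, 7/4, 11/4, 13/2, 11/4)
obs 3: x=4 → posterior Dirichlet(5/3, 7/4, 11/4, 13/2, 15/4)
obs 4: x=2 → posterior Dirichlet(5/3, 7/4, 15/4, 13/2, 15/4)
obs 5: x=4 → posterior Dirichlet(5/3, 7/4, 15/4, 13/2, 19/4)
obs 6: x=0 → posterior Dirichlet(8/3, 7/4, 15/4, 13/2, 19/4)
obs 7: x=2 → posterior Dirichlet(8/3, 7/4, 19/4, 13/2, 19/4)
obs 8: x=1 → posterior Dirichlet(8/3, 11/4, 19/4, 13/2, 19/4)
obs 9: x=4 → posterior Dirichlet(8/3, 11/4, 19/4, 13/2, 23/4)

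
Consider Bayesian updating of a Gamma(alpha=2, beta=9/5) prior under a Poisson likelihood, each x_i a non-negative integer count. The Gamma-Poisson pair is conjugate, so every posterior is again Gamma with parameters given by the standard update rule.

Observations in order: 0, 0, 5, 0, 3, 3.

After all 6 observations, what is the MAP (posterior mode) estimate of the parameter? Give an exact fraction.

20/13

obs 1: x=0 → posterior Gamma(2, 14/5)
obs 2: x=0 → posterior Gamma(2, 19/5)
obs 3: x=5 → posterior Gamma(7, 24/5)
obs 4: x=0 → posterior Gamma(7, 29/5)
obs 5: x=3 → posterior Gamma(10, 34/5)
obs 6: x=3 → posterior Gamma(13, 39/5)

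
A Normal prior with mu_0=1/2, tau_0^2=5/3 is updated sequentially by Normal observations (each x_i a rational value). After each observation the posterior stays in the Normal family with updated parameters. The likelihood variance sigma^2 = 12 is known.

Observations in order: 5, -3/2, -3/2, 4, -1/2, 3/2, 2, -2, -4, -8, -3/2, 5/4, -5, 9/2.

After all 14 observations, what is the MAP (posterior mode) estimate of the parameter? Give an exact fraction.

obs 1: x=5 → posterior Normal(43/41, 60/41)
obs 2: x=-3/2 → posterior Normal(71/92, 30/23)
obs 3: x=-3/2 → posterior Normal(28/51, 20/17)
obs 4: x=4 → posterior Normal(6/7, 15/14)
obs 5: x=-1/2 → posterior Normal(91/122, 60/61)
obs 6: x=3/2 → posterior Normal(53/66, 10/11)
obs 7: x=2 → posterior Normal(63/71, 60/71)
obs 8: x=-2 → posterior Normal(53/76, 15/19)
obs 9: x=-4 → posterior Normal(11/27, 20/27)
obs 10: x=-8 → posterior Normal(-7/86, 30/43)
obs 11: x=-3/2 → posterior Normal(-29/182, 60/91)
obs 12: x=5/4 → posterior Normal(-11/128, 5/8)
obs 13: x=-5 → posterior Normal(-133/404, 60/101)
obs 14: x=9/2 → posterior Normal(-43/424, 30/53)

-43/424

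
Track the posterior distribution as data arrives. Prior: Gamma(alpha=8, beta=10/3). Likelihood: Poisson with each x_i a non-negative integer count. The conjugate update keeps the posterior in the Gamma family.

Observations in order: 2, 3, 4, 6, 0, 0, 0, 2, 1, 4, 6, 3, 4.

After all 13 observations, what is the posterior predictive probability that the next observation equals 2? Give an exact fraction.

20301825538952388936989137617476754206588462529247877967271723884263166095793/83008098975218957761200344417063826092423153741458157712901055608043828412416

obs 1: x=2 → posterior Gamma(10, 13/3)
obs 2: x=3 → posterior Gamma(13, 16/3)
obs 3: x=4 → posterior Gamma(17, 19/3)
obs 4: x=6 → posterior Gamma(23, 22/3)
obs 5: x=0 → posterior Gamma(23, 25/3)
obs 6: x=0 → posterior Gamma(23, 28/3)
obs 7: x=0 → posterior Gamma(23, 31/3)
obs 8: x=2 → posterior Gamma(25, 34/3)
obs 9: x=1 → posterior Gamma(26, 37/3)
obs 10: x=4 → posterior Gamma(30, 40/3)
obs 11: x=6 → posterior Gamma(36, 43/3)
obs 12: x=3 → posterior Gamma(39, 46/3)
obs 13: x=4 → posterior Gamma(43, 49/3)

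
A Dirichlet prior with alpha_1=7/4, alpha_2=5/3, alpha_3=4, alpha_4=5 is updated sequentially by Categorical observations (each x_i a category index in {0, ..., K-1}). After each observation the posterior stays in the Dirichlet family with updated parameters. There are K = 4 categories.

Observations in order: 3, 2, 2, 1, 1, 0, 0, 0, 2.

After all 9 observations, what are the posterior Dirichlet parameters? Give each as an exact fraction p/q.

alpha_1=19/4, alpha_2=11/3, alpha_3=7, alpha_4=6

obs 1: x=3 → posterior Dirichlet(7/4, 5/3, 4, 6)
obs 2: x=2 → posterior Dirichlet(7/4, 5/3, 5, 6)
obs 3: x=2 → posterior Dirichlet(7/4, 5/3, 6, 6)
obs 4: x=1 → posterior Dirichlet(7/4, 8/3, 6, 6)
obs 5: x=1 → posterior Dirichlet(7/4, 11/3, 6, 6)
obs 6: x=0 → posterior Dirichlet(11/4, 11/3, 6, 6)
obs 7: x=0 → posterior Dirichlet(15/4, 11/3, 6, 6)
obs 8: x=0 → posterior Dirichlet(19/4, 11/3, 6, 6)
obs 9: x=2 → posterior Dirichlet(19/4, 11/3, 7, 6)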